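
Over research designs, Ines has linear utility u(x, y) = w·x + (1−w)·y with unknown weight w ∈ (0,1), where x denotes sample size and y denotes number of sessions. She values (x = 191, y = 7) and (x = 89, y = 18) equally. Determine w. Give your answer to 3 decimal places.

Equating utilities: w·191 + (1−w)·7 = w·89 + (1−w)·18.
w·(191−89) = (1−w)·(18−7), i.e. w·102 = (1−w)·11.
Hence w = 11/(102+11) = 11/113 = 0.097.

w = 0.097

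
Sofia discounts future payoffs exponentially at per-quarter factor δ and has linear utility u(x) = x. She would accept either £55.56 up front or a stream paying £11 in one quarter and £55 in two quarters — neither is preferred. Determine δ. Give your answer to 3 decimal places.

The stream is worth 11δ + 55δ² today, so 11δ + 55δ² = 55.56.
Rearranged: 55δ² + 11δ − 55.56 = 0.
By the quadratic formula (taking the positive root), δ = (−11 + √12344.20) / 110 ≈ 0.910.

δ ≈ 0.910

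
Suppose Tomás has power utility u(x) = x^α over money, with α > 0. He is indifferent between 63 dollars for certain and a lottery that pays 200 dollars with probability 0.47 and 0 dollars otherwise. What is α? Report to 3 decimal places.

α ≈ 0.654

EU(lottery) = 0.47·200^α + 0.53·0 = 0.47·200^α.
Indifference: 63^α = 0.47·200^α, so (63/200)^α = 0.47.
α = ln(0.47) / ln(63/200) = -0.755023/-1.155183 ≈ 0.654.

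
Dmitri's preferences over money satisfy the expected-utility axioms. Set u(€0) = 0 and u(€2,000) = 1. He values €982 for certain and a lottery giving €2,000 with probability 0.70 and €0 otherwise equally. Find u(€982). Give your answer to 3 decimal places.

0.700

u(€982) equals the lottery's expected utility: 0.70·1 + 0.30·0 = 0.70.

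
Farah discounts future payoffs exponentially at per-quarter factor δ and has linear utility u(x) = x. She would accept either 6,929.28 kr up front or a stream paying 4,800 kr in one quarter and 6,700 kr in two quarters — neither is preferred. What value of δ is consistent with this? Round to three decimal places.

Equating present values: 6929.28 = 4800δ + 6700δ².
That is, 6700δ² + 4800δ − 6929.28 = 0, a quadratic in δ.
δ = (−4800 + √(4800² + 4·6700·6929.28)) / (2·6700) = (−4800 + √208744704.00) / 13400 ≈ 0.720.

δ ≈ 0.720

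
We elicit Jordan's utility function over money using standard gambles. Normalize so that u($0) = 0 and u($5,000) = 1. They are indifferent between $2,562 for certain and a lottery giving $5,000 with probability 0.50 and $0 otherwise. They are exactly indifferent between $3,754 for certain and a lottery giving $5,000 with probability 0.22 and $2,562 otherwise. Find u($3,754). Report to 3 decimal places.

0.610

From the first indifference, u($2,562) = 0.50·u($5,000) + 0.50·u($0) = 0.50·1 + 0.50·0 = 0.50.
The second indifference gives u($3,754) = 0.22·u($5,000) + 0.78·u($2,562) = 0.22·1.00 + 0.78·0.50 = 0.6100.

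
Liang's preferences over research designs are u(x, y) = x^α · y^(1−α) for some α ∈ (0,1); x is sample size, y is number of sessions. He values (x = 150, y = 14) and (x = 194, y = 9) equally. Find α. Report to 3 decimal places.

α ≈ 0.632

Set the two utilities equal: 150^α·14^(1−α) = 194^α·9^(1−α).
(150/194)^α = (9/14)^(1−α); take logs: α·ln(150/194) = (1−α)·ln(9/14), i.e. α·-0.257223 = (1−α)·-0.441833.
With A = -0.257223 and B = -0.441833: α·A = (1−α)·B, so α = B/(A+B) = -0.441833/-0.699056 ≈ 0.632.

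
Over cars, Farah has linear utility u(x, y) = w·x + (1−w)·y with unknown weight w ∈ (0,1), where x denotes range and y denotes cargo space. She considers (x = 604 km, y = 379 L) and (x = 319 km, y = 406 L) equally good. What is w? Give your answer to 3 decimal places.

Equating utilities: w·604 + (1−w)·379 = w·319 + (1−w)·406.
Collecting terms: w·285 = (1−w)·27.
The marginal rate of substitution is 27/285, so w = 27/(285+27) = 0.087.

w = 0.087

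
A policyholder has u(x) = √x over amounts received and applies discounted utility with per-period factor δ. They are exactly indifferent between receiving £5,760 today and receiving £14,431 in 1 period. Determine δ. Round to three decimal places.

Equating discounted utilities: u(5760) = δ·u(14431) ⇒ δ = u(5760)/u(14431).
Since u(x) = √x, δ = √(5760/14431) = 0.63178.

δ ≈ 0.632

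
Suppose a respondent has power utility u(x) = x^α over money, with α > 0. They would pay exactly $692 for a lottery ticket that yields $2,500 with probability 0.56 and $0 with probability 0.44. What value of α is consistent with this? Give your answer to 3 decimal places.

α ≈ 0.451

EU(lottery) = 0.56·2500^α + 0.44·0 = 0.56·2500^α.
Indifference: 692^α = 0.56·2500^α, so (692/2500)^α = 0.56.
Take logs: α = ln 0.56 / ln(692/2500) ≈ 0.45141.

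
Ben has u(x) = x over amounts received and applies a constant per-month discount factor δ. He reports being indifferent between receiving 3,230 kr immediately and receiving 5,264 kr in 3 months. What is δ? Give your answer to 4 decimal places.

The payoff in 3 months is discounted by δ^3, so u(3230) = δ^3·u(5264) and δ^3 = u(3230)/u(5264).
With u(x) = x: δ^3 = 3230/5264 = 0.61360.
Taking the cube root: δ = 0.61360^(1/3) ≈ 0.8498.

δ ≈ 0.8498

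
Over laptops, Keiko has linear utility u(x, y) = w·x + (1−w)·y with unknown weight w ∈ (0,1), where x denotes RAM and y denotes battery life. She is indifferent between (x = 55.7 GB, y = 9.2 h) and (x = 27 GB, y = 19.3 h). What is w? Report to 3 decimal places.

w = 0.260

u(55.7,9.2) = u(27,19.3) means w·55.7 + (1−w)·9.2 = w·27 + (1−w)·19.3.
Collecting terms: w·28.7 = (1−w)·10.1.
So w/(1−w) = 10.1/28.7 = 0.3519, giving w = 10.1/(28.7+10.1) = 0.260.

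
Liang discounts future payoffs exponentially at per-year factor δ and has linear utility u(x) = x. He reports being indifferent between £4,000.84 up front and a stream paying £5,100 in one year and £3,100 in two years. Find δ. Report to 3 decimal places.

Present value of the stream is 5100·δ + 3100·δ². Indifference gives 5100δ + 3100δ² = 4000.84.
That is, 3100δ² + 5100δ − 4000.84 = 0, a quadratic in δ.
The positive root is δ = [−5100 + √(5100² + 4·3100·4000.84)] / (2·3100) = (−5100 + 8696.000)/6200 ≈ 0.580.

δ ≈ 0.580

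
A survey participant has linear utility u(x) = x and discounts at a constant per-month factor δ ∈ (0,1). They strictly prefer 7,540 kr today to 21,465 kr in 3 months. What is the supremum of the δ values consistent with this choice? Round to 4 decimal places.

Comparing present values: 7540 > δ^3·21465.
Dividing by 21465: δ^3 < 0.35127. Both sides are positive, so the cube root keeps the direction.
δ < (7540/21465)^(1/3) ≈ 0.7056.

δ < 0.7056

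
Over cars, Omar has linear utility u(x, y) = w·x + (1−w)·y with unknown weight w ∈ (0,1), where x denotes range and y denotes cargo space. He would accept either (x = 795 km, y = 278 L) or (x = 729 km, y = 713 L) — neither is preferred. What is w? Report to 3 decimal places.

Equating utilities: w·795 + (1−w)·278 = w·729 + (1−w)·713.
Rearranging, 66·w − 435·(1−w) = 0.
The marginal rate of substitution is 435/66, so w = 435/(66+435) = 0.868.

w = 0.868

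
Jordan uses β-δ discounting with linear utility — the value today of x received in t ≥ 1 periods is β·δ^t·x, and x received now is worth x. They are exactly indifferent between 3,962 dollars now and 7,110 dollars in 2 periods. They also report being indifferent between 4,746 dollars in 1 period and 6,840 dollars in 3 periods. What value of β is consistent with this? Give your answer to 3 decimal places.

Both payoffs in the second observation are in the future, so β drops out: δ^1·4746 = δ^3·6840 ⇒ δ^2 = 4746/6840 = 0.69386, so δ = 0.83298.
Now use the now-vs-future pair: 3962 = β·δ^2·7110 gives β = 3962/(0.69386·7110) ≈ 0.803.

β ≈ 0.803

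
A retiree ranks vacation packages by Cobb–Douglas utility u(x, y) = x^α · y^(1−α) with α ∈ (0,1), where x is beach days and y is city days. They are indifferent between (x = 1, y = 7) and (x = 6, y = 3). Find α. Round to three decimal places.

α ≈ 0.321

Indifference: 1^α · 7^(1−α) = 6^α · 3^(1−α).
Taking logs: α·ln 1 + (1−α)·ln 7 = α·ln 6 + (1−α)·ln 3, i.e. α·-1.791759 = (1−α)·-0.847298.
With A = -1.791759 and B = -0.847298: α·A = (1−α)·B, so α = B/(A+B) = -0.847298/-2.639057 ≈ 0.321.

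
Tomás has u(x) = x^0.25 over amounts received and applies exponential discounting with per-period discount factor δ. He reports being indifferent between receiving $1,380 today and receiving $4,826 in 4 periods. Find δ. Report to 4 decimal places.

Indifference means u(1380) = δ^4 · u(4826), so δ^4 = u(1380)/u(4826).
Since u(x) = x^0.25, δ^4 = (1380/4826)^0.25 = 0.28595^0.25 = 0.73126.
Hence δ = (0.73126)^(1/4) = 0.924737.

δ ≈ 0.9247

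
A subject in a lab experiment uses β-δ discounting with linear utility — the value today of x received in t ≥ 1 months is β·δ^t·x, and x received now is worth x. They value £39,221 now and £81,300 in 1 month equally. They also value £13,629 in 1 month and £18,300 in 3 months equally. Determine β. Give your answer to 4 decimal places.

The second indifference involves only future payoffs, so β cancels: β·δ^1·13629 = β·δ^3·18300, giving δ^2 = 13629/18300 = 0.74475, so δ = 0.86299.
Now use the now-vs-future pair: 39221 = β·δ·81300 gives β = 39221/(0.86299·81300) ≈ 0.5590.

β ≈ 0.5590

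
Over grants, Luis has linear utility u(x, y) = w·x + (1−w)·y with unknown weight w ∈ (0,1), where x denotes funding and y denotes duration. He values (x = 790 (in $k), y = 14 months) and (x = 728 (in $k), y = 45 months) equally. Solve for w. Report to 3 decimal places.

w = 0.333

u(790,14) = u(728,45) means w·790 + (1−w)·14 = w·728 + (1−w)·45.
w·(790−728) = (1−w)·(45−14), i.e. w·62 = (1−w)·31.
So w/(1−w) = 31/62 = 0.5000, giving w = 31/(62+31) = 0.333.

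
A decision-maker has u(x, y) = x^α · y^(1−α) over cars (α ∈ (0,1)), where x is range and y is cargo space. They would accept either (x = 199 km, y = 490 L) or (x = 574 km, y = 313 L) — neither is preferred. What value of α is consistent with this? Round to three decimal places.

α ≈ 0.297

The Cobb–Douglas utilities coincide, so 199^α·490^(1−α) = 574^α·313^(1−α).
Taking logs: α·ln 199 + (1−α)·ln 490 = α·ln 574 + (1−α)·ln 313, i.e. α·-1.059325 = (1−α)·-0.448202.
Thus α·(-1.507527) = -0.448202, so α = -0.448202/-1.507527 ≈ 0.297.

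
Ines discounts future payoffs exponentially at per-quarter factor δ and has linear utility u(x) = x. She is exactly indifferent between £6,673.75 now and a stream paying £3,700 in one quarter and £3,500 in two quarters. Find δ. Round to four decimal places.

The stream is worth 3700δ + 3500δ² today, so 3700δ + 3500δ² = 6673.75.
So 3500δ² + 3700δ − 6673.75 = 0.
δ = (−3700 + √(3700² + 4·3500·6673.75)) / (2·3500) = (−3700 + √107122500.00) / 7000 ≈ 0.9500.

δ ≈ 0.9500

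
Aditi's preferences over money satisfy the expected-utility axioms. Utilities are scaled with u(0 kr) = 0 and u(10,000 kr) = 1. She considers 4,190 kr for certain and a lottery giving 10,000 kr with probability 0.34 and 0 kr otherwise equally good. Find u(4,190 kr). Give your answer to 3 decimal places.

0.340

The indifference gives u(4,190 kr) = 0.34·u(10,000 kr) + 0.66·u(0 kr) = 0.34·1 + 0.66·0 = 0.34.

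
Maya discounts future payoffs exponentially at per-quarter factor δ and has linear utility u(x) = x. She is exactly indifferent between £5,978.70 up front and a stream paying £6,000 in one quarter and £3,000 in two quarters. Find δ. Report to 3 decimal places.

δ ≈ 0.730

The stream is worth 6000δ + 3000δ² today, so 6000δ + 3000δ² = 5978.70.
So 3000δ² + 6000δ − 5978.70 = 0.
By the quadratic formula (taking the positive root), δ = (−6000 + √107744400.00) / 6000 ≈ 0.730.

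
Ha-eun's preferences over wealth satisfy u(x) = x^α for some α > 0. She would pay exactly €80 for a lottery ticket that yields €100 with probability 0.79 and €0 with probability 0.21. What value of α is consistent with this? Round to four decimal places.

Since u(0) = 0, the lottery's EU is 0.79·100^α.
Indifference: 80^α = 0.79·100^α, so (80/100)^α = 0.79.
Take logs: α = ln 0.79 / ln(80/100) ≈ 1.056371.

α ≈ 1.0564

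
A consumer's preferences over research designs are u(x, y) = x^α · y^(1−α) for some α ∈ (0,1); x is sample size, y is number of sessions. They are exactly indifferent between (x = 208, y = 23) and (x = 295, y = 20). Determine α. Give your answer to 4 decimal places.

α ≈ 0.2857

Set the two utilities equal: 208^α·23^(1−α) = 295^α·20^(1−α).
(208/295)^α = (20/23)^(1−α); take logs: α·ln(208/295) = (1−α)·ln(20/23), i.e. α·-0.3494373 = (1−α)·-0.1397619.
So α/(1−α) = (-0.1397619)/(-0.3494373) = 0.3999627, and α = 0.3999627/1.3999627 ≈ 0.2857.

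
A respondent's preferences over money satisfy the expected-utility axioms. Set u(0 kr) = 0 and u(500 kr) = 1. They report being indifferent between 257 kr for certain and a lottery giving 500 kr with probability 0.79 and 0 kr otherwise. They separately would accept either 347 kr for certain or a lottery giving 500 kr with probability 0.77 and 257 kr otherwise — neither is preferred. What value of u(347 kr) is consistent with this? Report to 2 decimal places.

0.95

The first gamble pins u(257 kr): it must equal 0.79·1 + 0.21·0 = 0.79.
The second indifference gives u(347 kr) = 0.77·u(500 kr) + 0.23·u(257 kr) = 0.77·1.00 + 0.23·0.79 = 0.9517.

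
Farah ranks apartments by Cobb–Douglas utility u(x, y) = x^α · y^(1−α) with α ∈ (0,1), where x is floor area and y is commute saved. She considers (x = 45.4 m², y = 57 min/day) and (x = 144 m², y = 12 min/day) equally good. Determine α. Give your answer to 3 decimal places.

Set the two utilities equal: 45.4^α·57^(1−α) = 144^α·12^(1−α).
Taking logs: α·ln 45.4 + (1−α)·ln 57 = α·ln 144 + (1−α)·ln 12, i.e. α·-1.154301 = (1−α)·-1.558145.
Thus α·(-2.712446) = -1.558145, so α = -1.558145/-2.712446 ≈ 0.574.

α ≈ 0.574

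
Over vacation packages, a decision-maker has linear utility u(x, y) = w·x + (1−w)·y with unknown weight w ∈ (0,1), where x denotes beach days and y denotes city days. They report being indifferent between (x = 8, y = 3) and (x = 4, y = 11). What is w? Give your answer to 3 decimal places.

Indifference: w·8 + (1−w)·3 = w·4 + (1−w)·11.
w·(8−4) = (1−w)·(11−3), i.e. w·4 = (1−w)·8.
Hence w = 8/(4+8) = 8/12 = 0.667.

w = 0.667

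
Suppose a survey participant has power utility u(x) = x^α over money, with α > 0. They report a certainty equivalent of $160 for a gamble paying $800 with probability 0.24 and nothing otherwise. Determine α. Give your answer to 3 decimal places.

Since u(0) = 0, the lottery's EU is 0.24·800^α.
Setting u(160) equal to that: 160^α = 0.24·800^α ⇒ (160/800)^α = 0.24.
α = ln(0.24) / ln(160/800) = -1.427116/-1.609438 ≈ 0.887.

α ≈ 0.887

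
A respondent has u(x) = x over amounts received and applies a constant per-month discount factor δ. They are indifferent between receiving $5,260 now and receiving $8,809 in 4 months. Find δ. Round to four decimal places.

Equating discounted utilities: u(5260) = δ^4·u(8809) ⇒ δ^4 = u(5260)/u(8809).
With u(x) = x: δ^4 = 5260/8809 = 0.59712.
Hence δ = (0.59712)^(1/4) = 0.879052.

δ ≈ 0.8791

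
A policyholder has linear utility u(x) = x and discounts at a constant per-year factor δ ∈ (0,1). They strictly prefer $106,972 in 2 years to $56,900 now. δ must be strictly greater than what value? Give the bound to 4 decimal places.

δ > 0.7293

Comparing present values: 56900 < δ^2·106972.
Dividing by 106972: δ^2 > 0.53191. Both sides are positive, so the square root keeps the direction.
δ > 0.53191^(1/2) = 0.7293.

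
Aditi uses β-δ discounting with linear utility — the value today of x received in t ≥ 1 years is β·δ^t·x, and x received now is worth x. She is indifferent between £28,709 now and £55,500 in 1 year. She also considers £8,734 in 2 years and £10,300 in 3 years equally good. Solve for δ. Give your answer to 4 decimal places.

Both payoffs in the second observation are in the future, so β drops out: δ^2·8734 = δ^3·10300 ⇒ δ = 8734/10300 = 0.84796.

δ ≈ 0.8480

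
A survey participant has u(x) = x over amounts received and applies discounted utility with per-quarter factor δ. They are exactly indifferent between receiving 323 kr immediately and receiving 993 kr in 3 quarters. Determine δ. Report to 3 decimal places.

δ ≈ 0.688

Indifference means u(323) = δ^3 · u(993), so δ^3 = u(323)/u(993).
With u(x) = x: δ^3 = 323/993 = 0.32528.
Taking the cube root: δ = 0.32528^(1/3) ≈ 0.688.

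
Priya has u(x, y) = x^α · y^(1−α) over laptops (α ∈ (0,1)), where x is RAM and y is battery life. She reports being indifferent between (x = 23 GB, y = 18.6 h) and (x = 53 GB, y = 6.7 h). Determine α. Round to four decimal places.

α ≈ 0.5502

Set the two utilities equal: 23^α·18.6^(1−α) = 53^α·6.7^(1−α).
(23/53)^α = (6.7/18.6)^(1−α); take logs: α·ln(23/53) = (1−α)·ln(6.7/18.6), i.e. α·-0.8347977 = (1−α)·-1.0210541.
So α/(1−α) = (-1.0210541)/(-0.8347977) = 1.2231156, and α = 1.2231156/2.2231156 ≈ 0.5502.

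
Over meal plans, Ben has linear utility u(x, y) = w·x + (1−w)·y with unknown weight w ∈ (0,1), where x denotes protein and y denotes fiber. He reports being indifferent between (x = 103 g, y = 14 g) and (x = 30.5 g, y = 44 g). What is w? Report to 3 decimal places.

w = 0.293

Indifference: w·103 + (1−w)·14 = w·30.5 + (1−w)·44.
Collecting terms: w·72.5 = (1−w)·30.
So w/(1−w) = 30/72.5 = 0.4138, giving w = 30/(72.5+30) = 0.293.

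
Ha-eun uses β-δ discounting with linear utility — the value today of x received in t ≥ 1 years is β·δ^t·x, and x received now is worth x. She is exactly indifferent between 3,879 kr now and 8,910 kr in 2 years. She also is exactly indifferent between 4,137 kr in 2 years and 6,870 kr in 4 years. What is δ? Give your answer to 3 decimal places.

δ ≈ 0.776

Both payoffs in the second observation are in the future, so β drops out: δ^2·4137 = δ^4·6870 ⇒ δ^2 = 4137/6870 = 0.60218, so δ = 0.77600.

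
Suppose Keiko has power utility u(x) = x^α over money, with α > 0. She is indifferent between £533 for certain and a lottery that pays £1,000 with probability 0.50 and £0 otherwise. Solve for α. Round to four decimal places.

Since u(0) = 0, the lottery's EU is 0.50·1000^α.
Equating: 533^α = 0.50·1000^α, i.e. 0.5330^α = 0.50.
Take logs: α = ln 0.50 / ln(533/1000) ≈ 1.101573.

α ≈ 1.1016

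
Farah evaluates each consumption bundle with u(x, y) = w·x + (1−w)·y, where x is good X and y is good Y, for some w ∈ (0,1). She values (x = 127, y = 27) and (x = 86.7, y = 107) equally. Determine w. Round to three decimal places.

w = 0.665

Equating utilities: w·127 + (1−w)·27 = w·86.7 + (1−w)·107.
Collecting terms: w·40.3 = (1−w)·80.
Hence w = 80/(40.3+80) = 80/120.3 = 0.665.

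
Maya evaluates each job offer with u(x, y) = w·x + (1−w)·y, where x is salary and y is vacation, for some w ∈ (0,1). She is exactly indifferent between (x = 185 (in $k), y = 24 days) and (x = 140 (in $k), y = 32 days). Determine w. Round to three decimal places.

u(185,24) = u(140,32) means w·185 + (1−w)·24 = w·140 + (1−w)·32.
Rearranging, 45·w − 8·(1−w) = 0.
The marginal rate of substitution is 8/45, so w = 8/(45+8) = 0.151.

w = 0.151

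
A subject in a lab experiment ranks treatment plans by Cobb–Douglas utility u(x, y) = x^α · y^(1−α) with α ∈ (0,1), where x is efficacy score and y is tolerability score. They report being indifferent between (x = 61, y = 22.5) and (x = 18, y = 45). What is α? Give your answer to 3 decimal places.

α ≈ 0.362

Indifference: 61^α · 22.5^(1−α) = 18^α · 45^(1−α).
(61/18)^α = (45/22.5)^(1−α); take logs: α·ln(61/18) = (1−α)·ln(45/22.5), i.e. α·1.220502 = (1−α)·0.693147.
Thus α·(1.913649) = 0.693147, so α = 0.693147/1.913649 ≈ 0.362.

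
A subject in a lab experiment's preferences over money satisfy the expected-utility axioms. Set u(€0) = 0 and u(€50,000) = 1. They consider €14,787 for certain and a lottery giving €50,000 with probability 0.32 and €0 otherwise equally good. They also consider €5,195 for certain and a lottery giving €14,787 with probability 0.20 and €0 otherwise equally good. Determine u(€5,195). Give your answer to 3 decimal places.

First, u(€14,787) = 0.32·u(€50,000) + 0.68·u(€0) = 0.32.
Chaining: u(€5,195) = 0.20·0.32 + 0.80·0.00 = 0.0640.

0.064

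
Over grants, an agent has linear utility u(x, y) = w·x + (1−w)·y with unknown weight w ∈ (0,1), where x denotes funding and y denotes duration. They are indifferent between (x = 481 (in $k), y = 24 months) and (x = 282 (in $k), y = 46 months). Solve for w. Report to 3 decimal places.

w = 0.100

Indifference: w·481 + (1−w)·24 = w·282 + (1−w)·46.
Collecting terms: w·199 = (1−w)·22.
The marginal rate of substitution is 22/199, so w = 22/(199+22) = 0.100.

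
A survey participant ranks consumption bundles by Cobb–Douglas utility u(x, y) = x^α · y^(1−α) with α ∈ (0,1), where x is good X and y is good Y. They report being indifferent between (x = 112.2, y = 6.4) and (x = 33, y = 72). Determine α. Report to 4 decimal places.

α ≈ 0.6642

The Cobb–Douglas utilities coincide, so 112.2^α·6.4^(1−α) = 33^α·72^(1−α).
Taking logs: α·ln 112.2 + (1−α)·ln 6.4 = α·ln 33 + (1−α)·ln 72, i.e. α·1.2237754 = (1−α)·2.4203681.
So α/(1−α) = (2.4203681)/(1.2237754) = 1.9777878, and α = 1.9777878/2.9777878 ≈ 0.6642.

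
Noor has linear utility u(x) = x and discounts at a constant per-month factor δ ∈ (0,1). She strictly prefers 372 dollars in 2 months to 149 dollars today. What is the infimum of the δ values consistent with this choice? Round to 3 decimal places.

Comparing present values: 149 < δ^2·372.
Hence δ^2 > 149/372 = 0.40054, and x ↦ x^(1/2) is increasing on (0,∞).
δ > (149/372)^(1/2) ≈ 0.633.

δ > 0.633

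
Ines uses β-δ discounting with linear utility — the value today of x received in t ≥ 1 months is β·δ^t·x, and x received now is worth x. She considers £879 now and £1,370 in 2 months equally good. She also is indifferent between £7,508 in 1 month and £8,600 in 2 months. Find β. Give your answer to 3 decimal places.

β ≈ 0.842

The second indifference involves only future payoffs, so β cancels: β·δ^1·7508 = β·δ^2·8600, giving δ = 7508/8600 = 0.87302.
Now use the now-vs-future pair: 879 = β·δ^2·1370 gives β = 879/(0.76217·1370) ≈ 0.842.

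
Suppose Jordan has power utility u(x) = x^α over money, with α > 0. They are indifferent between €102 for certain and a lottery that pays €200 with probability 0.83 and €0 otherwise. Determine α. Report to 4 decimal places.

Since u(0) = 0, the lottery's EU is 0.83·200^α.
Indifference: 102^α = 0.83·200^α, so (102/200)^α = 0.83.
Take logs: α = ln 0.83 / ln(102/200) ≈ 0.276722.

α ≈ 0.2767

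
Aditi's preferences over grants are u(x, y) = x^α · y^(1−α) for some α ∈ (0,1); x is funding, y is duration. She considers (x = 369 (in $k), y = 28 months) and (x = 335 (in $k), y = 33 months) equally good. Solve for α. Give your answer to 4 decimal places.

α ≈ 0.6296

Indifference: 369^α · 28^(1−α) = 335^α · 33^(1−α).
Rearrange to (369/335)^α = (33/28)^(1−α) and take logs: α·0.0966661 = (1−α)·0.1643031.
So α/(1−α) = (0.1643031)/(0.0966661) = 1.6996972, and α = 1.6996972/2.6996972 ≈ 0.6296.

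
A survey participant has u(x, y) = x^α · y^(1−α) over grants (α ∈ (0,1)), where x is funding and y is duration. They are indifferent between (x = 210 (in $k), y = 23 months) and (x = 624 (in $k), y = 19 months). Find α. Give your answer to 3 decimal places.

The Cobb–Douglas utilities coincide, so 210^α·23^(1−α) = 624^α·19^(1−α).
Rearrange to (210/624)^α = (19/23)^(1−α) and take logs: α·-1.089043 = (1−α)·-0.191055.
Thus α·(-1.280098) = -0.191055, so α = -0.191055/-1.280098 ≈ 0.149.

α ≈ 0.149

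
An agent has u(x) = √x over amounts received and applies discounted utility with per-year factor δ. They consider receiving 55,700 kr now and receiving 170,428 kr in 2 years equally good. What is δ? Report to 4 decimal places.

δ ≈ 0.7561

The payoff in 2 years is discounted by δ^2, so u(55700) = δ^2·u(170428) and δ^2 = u(55700)/u(170428).
With u(x) = √x: δ^2 = √55700/√170428 = √(55700/170428) = 0.57169.
Taking the square root: δ = 0.57169^(1/2) ≈ 0.7561.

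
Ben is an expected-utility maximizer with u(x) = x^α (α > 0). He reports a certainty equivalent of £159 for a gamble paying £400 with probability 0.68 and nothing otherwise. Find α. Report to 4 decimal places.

The lottery's expected utility is 0.68·u(400) + 0.32·u(0) = 0.68·400^α (since u(0) = 0 for α > 0).
Setting u(159) equal to that: 159^α = 0.68·400^α ⇒ (159/400)^α = 0.68.
Take logs: α = ln 0.68 / ln(159/400) ≈ 0.418035.

α ≈ 0.4180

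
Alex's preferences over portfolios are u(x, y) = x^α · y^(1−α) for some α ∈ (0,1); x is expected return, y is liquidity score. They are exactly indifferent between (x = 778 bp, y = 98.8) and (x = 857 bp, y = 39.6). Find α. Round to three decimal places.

α ≈ 0.904

The Cobb–Douglas utilities coincide, so 778^α·98.8^(1−α) = 857^α·39.6^(1−α).
Rearrange to (778/857)^α = (39.6/98.8)^(1−α) and take logs: α·-0.096711 = (1−α)·-0.914268.
So α/(1−α) = (-0.914268)/(-0.096711) = 9.453609, and α = 9.453609/10.453609 ≈ 0.904.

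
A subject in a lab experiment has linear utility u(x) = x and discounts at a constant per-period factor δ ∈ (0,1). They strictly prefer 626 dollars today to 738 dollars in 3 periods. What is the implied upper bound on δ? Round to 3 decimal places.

Comparing present values: 626 > δ^3·738.
Dividing by 738: δ^3 < 0.84824. Both sides are positive, so the cube root keeps the direction.
δ < 0.84824^(1/3) = 0.947.

δ < 0.947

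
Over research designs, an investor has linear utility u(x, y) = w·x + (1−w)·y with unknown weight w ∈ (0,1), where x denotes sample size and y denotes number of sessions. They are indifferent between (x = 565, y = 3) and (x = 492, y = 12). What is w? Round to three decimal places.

u(565,3) = u(492,12) means w·565 + (1−w)·3 = w·492 + (1−w)·12.
Rearranging, 73·w − 9·(1−w) = 0.
Hence w = 9/(73+9) = 9/82 = 0.110.

w = 0.110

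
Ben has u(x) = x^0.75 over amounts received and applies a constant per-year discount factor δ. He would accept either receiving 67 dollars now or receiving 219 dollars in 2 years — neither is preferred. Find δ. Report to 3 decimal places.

Indifference means u(67) = δ^2 · u(219), so δ^2 = u(67)/u(219).
Since u(x) = x^0.75, δ^2 = (67/219)^0.75 = 0.30594^0.75 = 0.41136.
Hence δ = (0.41136)^(1/2) = 0.64137.

δ ≈ 0.641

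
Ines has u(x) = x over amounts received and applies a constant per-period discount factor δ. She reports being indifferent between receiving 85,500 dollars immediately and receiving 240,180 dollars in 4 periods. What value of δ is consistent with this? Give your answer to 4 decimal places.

Indifference means u(85500) = δ^4 · u(240180), so δ^4 = u(85500)/u(240180).
With u(x) = x: δ^4 = 85500/240180 = 0.35598.
Taking the 4th root: δ = 0.35598^(1/4) ≈ 0.7724.

δ ≈ 0.7724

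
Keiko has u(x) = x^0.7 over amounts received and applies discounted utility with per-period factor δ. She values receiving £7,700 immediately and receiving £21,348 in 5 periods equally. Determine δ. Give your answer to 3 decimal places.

δ ≈ 0.867

Indifference means u(7700) = δ^5 · u(21348), so δ^5 = u(7700)/u(21348).
Since u(x) = x^0.7, δ^5 = (7700/21348)^0.7 = 0.36069^0.7 = 0.48977.
Taking the 5th root: δ = 0.48977^(1/5) ≈ 0.867.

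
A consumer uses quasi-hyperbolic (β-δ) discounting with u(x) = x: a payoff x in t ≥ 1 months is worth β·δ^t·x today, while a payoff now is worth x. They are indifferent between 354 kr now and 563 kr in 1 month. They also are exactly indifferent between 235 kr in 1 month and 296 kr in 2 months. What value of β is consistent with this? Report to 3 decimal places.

From the later pair, β·δ^1·235 = β·δ^2·296; dividing through, δ = 235/296 = 0.79392.
The first indifference: 354 = β·δ·563, so β = 354/(δ·563) = 354/(0.79392·563) ≈ 0.792.

β ≈ 0.792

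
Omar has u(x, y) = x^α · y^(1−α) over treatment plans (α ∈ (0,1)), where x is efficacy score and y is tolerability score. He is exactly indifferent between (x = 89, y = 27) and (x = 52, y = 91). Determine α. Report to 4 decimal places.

The Cobb–Douglas utilities coincide, so 89^α·27^(1−α) = 52^α·91^(1−α).
Taking logs: α·ln 89 + (1−α)·ln 27 = α·ln 52 + (1−α)·ln 91, i.e. α·0.5373927 = (1−α)·1.2150226.
Thus α·(1.7524153) = 1.2150226, so α = 1.2150226/1.7524153 ≈ 0.6933.

α ≈ 0.6933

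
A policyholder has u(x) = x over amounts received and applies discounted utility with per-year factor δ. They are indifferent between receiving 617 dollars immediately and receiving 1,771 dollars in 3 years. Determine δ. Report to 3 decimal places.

The payoff in 3 years is discounted by δ^3, so u(617) = δ^3·u(1771) and δ^3 = u(617)/u(1771).
With u(x) = x: δ^3 = 617/1771 = 0.34839.
Taking the cube root: δ = 0.34839^(1/3) ≈ 0.704.

δ ≈ 0.704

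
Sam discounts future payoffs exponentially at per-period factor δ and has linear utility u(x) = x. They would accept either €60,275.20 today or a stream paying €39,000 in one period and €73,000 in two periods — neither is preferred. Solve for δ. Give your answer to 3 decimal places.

δ ≈ 0.680

The stream is worth 39000δ + 73000δ² today, so 39000δ + 73000δ² = 60275.20.
Rearranged: 73000δ² + 39000δ − 60275.20 = 0.
δ = (−39000 + √(39000² + 4·73000·60275.20)) / (2·73000) = (−39000 + √19121358400.00) / 146000 ≈ 0.680.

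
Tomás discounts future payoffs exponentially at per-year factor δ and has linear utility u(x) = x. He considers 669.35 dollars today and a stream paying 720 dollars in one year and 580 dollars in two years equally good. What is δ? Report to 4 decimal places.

δ ≈ 0.6200

Equating present values: 669.35 = 720δ + 580δ².
That is, 580δ² + 720δ − 669.35 = 0, a quadratic in δ.
δ = (−720 + √(720² + 4·580·669.35)) / (2·580) = (−720 + √2071292.00) / 1160 ≈ 0.6200.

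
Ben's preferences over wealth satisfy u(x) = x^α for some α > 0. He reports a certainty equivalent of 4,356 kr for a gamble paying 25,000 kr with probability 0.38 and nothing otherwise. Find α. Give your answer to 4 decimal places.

Since u(0) = 0, the lottery's EU is 0.38·25000^α.
Equating: 4356^α = 0.38·25000^α, i.e. 0.1742^α = 0.38.
Take logs: α = ln 0.38 / ln(4356/25000) ≈ 0.553753.

α ≈ 0.5538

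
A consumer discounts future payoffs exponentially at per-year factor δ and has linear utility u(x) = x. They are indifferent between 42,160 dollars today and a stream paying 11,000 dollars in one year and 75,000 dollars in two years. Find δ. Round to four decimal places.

δ ≈ 0.6800

Equating present values: 42160 = 11000δ + 75000δ².
So 75000δ² + 11000δ − 42160 = 0.
The positive root is δ = [−11000 + √(11000² + 4·75000·42160)] / (2·75000) = (−11000 + 113000.000)/150000 ≈ 0.6800.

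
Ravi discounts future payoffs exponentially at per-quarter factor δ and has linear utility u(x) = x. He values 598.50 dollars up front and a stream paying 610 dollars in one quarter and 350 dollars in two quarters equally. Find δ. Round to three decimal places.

δ ≈ 0.700

Equating present values: 598.50 = 610δ + 350δ².
So 350δ² + 610δ − 598.50 = 0.
The positive root is δ = [−610 + √(610² + 4·350·598.50)] / (2·350) = (−610 + 1100.000)/700 ≈ 0.700.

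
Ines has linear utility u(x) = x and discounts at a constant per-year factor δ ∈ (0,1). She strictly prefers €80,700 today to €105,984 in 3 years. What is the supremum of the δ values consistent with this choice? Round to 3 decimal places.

δ < 0.913

Under u(x) = x this choice says 80700 > δ^3·105984.
Dividing by 105984: δ^3 < 0.76144. Both sides are positive, so the cube root keeps the direction.
δ < 0.76144^(1/3) = 0.913.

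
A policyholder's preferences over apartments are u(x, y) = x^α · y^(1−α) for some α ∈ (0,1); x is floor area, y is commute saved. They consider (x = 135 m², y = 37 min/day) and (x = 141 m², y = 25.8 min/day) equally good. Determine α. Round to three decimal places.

The Cobb–Douglas utilities coincide, so 135^α·37^(1−α) = 141^α·25.8^(1−α).
Taking logs: α·ln 135 + (1−α)·ln 37 = α·ln 141 + (1−α)·ln 25.8, i.e. α·-0.043485 = (1−α)·-0.360543.
Thus α·(-0.404028) = -0.360543, so α = -0.360543/-0.404028 ≈ 0.892.

α ≈ 0.892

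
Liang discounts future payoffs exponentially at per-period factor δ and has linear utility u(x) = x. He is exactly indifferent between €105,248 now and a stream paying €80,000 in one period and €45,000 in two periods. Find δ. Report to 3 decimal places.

Present value of the stream is 80000·δ + 45000·δ². Indifference gives 80000δ + 45000δ² = 105248.
That is, 45000δ² + 80000δ − 105248 = 0, a quadratic in δ.
By the quadratic formula (taking the positive root), δ = (−80000 + √25344640000.00) / 90000 ≈ 0.880.

δ ≈ 0.880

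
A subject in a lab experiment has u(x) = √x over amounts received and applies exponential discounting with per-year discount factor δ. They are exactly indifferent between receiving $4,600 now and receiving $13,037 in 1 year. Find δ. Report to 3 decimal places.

Equating discounted utilities: u(4600) = δ·u(13037) ⇒ δ = u(4600)/u(13037).
With u(x) = √x: δ = √4600/√13037 = √(4600/13037) = 0.59400.

δ ≈ 0.594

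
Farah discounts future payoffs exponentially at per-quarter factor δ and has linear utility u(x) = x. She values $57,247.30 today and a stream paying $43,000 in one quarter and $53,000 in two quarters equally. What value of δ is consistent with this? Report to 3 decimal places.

δ ≈ 0.710

Equating present values: 57247.30 = 43000δ + 53000δ².
That is, 53000δ² + 43000δ − 57247.30 = 0, a quadratic in δ.
By the quadratic formula (taking the positive root), δ = (−43000 + √13985427600.00) / 106000 ≈ 0.710.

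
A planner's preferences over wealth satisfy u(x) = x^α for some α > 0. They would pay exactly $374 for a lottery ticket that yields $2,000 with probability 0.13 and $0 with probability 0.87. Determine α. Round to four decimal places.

α ≈ 1.2168

The lottery's expected utility is 0.13·u(2000) + 0.87·u(0) = 0.13·2000^α (since u(0) = 0 for α > 0).
Indifference: 374^α = 0.13·2000^α, so (374/2000)^α = 0.13.
Take logs: α = ln 0.13 / ln(374/2000) ≈ 1.216846.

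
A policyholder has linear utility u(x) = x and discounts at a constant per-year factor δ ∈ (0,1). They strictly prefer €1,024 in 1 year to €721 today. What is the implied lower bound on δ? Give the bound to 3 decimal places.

δ > 0.704

The preference means 721 < δ·1024.
Dividing through by 1024 gives δ > 0.70410.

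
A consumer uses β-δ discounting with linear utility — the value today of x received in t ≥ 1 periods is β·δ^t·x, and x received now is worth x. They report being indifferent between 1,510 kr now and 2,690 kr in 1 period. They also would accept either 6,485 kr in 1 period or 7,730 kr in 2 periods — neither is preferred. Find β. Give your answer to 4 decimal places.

β ≈ 0.6691

From the later pair, β·δ^1·6485 = β·δ^2·7730; dividing through, δ = 6485/7730 = 0.83894.
The first indifference: 1510 = β·δ·2690, so β = 1510/(δ·2690) = 1510/(0.83894·2690) ≈ 0.6691.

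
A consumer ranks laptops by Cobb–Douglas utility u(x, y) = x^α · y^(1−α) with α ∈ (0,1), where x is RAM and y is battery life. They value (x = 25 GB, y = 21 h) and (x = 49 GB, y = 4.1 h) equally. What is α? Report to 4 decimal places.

Indifference: 25^α · 21^(1−α) = 49^α · 4.1^(1−α).
Taking logs: α·ln 25 + (1−α)·ln 21 = α·ln 49 + (1−α)·ln 4.1, i.e. α·-0.6729445 = (1−α)·-1.6335355.
Thus α·(-2.3064800) = -1.6335355, so α = -1.6335355/-2.3064800 ≈ 0.7082.

α ≈ 0.7082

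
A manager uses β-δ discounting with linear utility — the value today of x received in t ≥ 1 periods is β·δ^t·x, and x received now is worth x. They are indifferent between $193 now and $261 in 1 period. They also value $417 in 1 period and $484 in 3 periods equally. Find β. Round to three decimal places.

β ≈ 0.797

Both payoffs in the second observation are in the future, so β drops out: δ^1·417 = δ^3·484 ⇒ δ^2 = 417/484 = 0.86157, so δ = 0.92821.
Now use the now-vs-future pair: 193 = β·δ·261 gives β = 193/(0.92821·261) ≈ 0.797.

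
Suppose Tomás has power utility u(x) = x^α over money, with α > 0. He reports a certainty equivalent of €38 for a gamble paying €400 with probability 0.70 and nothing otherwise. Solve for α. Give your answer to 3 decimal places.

The lottery's expected utility is 0.70·u(400) + 0.30·u(0) = 0.70·400^α (since u(0) = 0 for α > 0).
Indifference: 38^α = 0.70·400^α, so (38/400)^α = 0.70.
α = ln(0.70) / ln(38/400) = -0.356675/-2.353878 ≈ 0.152.

α ≈ 0.152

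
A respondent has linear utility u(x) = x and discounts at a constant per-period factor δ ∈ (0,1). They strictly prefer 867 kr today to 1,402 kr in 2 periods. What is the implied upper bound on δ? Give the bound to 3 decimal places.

Under u(x) = x this choice says 867 > δ^2·1402.
So δ^2 < 867/1402 = 0.61840; taking the square root of both positive sides preserves the inequality.
δ < (867/1402)^(1/2) ≈ 0.786.

δ < 0.786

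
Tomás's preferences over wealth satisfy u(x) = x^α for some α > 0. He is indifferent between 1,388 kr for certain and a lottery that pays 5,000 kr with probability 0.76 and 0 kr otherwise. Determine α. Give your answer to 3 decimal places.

α ≈ 0.214

Since u(0) = 0, the lottery's EU is 0.76·5000^α.
Indifference: 1388^α = 0.76·5000^α, so (1388/5000)^α = 0.76.
Taking logs: α·ln(1388/5000) = ln(0.76), so α = -0.274437 / -1.281574 ≈ 0.214.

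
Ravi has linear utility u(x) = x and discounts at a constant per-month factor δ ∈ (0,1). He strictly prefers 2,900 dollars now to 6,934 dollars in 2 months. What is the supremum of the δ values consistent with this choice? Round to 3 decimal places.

δ < 0.647

Under u(x) = x this choice says 2900 > δ^2·6934.
So δ^2 < 2900/6934 = 0.41823; taking the square root of both positive sides preserves the inequality.
δ < 0.41823^(1/2) = 0.647.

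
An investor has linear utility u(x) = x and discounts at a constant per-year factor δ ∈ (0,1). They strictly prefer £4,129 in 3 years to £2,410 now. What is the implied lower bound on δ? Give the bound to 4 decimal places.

Under u(x) = x this choice says 2410 < δ^3·4129.
Dividing by 4129: δ^3 > 0.58368. Both sides are positive, so the cube root keeps the direction.
δ > 0.58368^(1/3) = 0.8357.

δ > 0.8357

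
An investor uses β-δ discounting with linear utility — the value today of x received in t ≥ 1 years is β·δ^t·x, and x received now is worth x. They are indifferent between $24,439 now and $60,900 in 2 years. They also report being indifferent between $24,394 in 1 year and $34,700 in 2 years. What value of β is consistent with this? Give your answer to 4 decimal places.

β ≈ 0.8120

Both payoffs in the second observation are in the future, so β drops out: δ^1·24394 = δ^2·34700 ⇒ δ = 24394/34700 = 0.70300.
Now use the now-vs-future pair: 24439 = β·δ^2·60900 gives β = 24439/(0.49420·60900) ≈ 0.8120.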